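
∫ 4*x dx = 2*x^2 + C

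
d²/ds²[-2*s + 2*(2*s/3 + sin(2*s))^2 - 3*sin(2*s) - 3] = -32*s*sin(2*s)/3 + 32*(1 - cos(2*s))^2 + 12*sin(2*s) + 224*cos(2*s)/3 - 416/9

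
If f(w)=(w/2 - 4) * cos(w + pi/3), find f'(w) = -w*sin(w + pi/3)/2 + 4*sin(w + pi/3) + cos(w + pi/3)/2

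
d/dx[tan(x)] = cos(x)^(-2)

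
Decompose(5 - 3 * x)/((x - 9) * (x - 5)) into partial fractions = 5/(2*(x - 5)) - 11/(2*(x - 9))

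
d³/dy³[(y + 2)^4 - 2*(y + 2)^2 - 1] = 24*y + 48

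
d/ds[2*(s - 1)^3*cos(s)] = 2*(s - 1)^2*(-s*sin(s) + sin(s) + 3*cos(s))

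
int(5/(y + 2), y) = 5*log(y + 2) + C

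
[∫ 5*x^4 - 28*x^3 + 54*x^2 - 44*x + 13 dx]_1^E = (-1 + E)^3*(-1 + (-2 + E)^2)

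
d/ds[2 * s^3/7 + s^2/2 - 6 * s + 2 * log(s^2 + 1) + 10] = (6*s^4 + 7*s^3 - 36*s^2 + 35*s - 42)/(7*s^2 + 7)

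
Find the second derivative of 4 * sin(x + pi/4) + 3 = -4*sin(x + pi/4)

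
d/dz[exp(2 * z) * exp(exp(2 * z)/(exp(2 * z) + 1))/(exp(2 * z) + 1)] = (2*exp(2*z + exp(2*z)/(exp(2*z) + 1)) + 4*exp(4*z + exp(2*z)/(exp(2*z) + 1)))/(exp(6*z) + 3*exp(4*z) + 3*exp(2*z) + 1)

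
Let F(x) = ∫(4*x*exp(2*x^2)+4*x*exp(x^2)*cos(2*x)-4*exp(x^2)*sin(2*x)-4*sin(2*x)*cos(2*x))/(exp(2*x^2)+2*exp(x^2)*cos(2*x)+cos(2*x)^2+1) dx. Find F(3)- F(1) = -log(1 + (cos(2) + E)^2) + log(1 + (cos(6) + exp(9))^2)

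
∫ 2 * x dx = x^2 + C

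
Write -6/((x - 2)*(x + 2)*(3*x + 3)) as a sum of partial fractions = -1/(2*(x + 2)) + 2/(3*(x + 1)) - 1/(6*(x - 2))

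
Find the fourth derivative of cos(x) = cos(x)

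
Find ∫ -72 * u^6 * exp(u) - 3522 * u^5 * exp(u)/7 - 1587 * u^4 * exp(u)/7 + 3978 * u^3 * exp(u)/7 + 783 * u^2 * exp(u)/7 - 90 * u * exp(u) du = 3*u^2*(-28*u^2 + 5*u + 21)*(6*u^2 + 7*u - 5)*exp(u)/7 + C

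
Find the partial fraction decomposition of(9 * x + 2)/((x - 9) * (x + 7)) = 61/(16*(x + 7)) + 83/(16*(x - 9))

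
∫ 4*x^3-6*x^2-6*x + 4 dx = x^4 - 2*x^3 - 3*x^2 + 4*x + C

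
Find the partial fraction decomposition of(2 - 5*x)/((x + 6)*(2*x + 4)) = -4/(x + 6) + 3/(2*(x + 2))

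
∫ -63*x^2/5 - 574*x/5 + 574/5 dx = -21*x^3/5 - 287*x^2/5 + 574*x/5 + C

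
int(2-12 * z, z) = -6*z^2 + 2*z + C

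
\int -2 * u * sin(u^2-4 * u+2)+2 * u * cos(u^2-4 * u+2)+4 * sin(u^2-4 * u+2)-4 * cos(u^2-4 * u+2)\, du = sin((u - 2)^2 - 2) + cos((u - 2)^2 - 2) + C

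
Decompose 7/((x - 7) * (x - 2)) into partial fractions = -7/(5*(x - 2)) + 7/(5*(x - 7))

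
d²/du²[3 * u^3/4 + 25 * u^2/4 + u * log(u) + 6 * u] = (9*u^2 + 25*u + 2)/(2*u)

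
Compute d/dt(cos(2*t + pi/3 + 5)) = -2*sin(2*t + pi/3 + 5)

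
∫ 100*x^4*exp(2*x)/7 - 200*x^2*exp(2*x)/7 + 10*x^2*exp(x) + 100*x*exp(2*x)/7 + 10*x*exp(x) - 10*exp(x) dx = 10*x*(x - 1)*(5*x*(x - 1)*exp(x) + 7)*exp(x)/7 + C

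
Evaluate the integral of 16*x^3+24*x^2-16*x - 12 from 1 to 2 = 80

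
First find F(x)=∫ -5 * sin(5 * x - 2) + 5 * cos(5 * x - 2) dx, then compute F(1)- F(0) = cos(3) + sin(3) - cos(2) + sin(2)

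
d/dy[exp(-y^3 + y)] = -3*y^2*exp(-y^3 + y) + exp(-y^3 + y)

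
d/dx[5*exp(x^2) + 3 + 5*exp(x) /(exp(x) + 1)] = (10*x*exp(x^2) + 20*x*exp(x^2 + x) + 10*x*exp(x^2 + 2*x) + 5*exp(x))/(exp(2*x) + 2*exp(x) + 1)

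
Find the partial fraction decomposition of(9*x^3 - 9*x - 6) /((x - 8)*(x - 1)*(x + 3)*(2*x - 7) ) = -929/(195*(2*x - 7)) + 111/(286*(x + 3)) - 3/(70*(x - 1)) + 1510/(231*(x - 8))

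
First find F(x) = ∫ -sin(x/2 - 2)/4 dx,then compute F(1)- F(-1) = cos(3/2)/2 - cos(5/2)/2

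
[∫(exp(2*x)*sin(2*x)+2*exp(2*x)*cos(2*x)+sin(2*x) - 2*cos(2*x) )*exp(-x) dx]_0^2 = (-exp(-2) + exp(2))*sin(4)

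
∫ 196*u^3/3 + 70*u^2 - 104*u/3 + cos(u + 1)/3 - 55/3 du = 49*u^4/3 + 70*u^3/3 - 52*u^2/3 - 55*u/3 + sin(u + 1)/3 + C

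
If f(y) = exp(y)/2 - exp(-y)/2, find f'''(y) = (exp(2*y) + 1)*exp(-y)/2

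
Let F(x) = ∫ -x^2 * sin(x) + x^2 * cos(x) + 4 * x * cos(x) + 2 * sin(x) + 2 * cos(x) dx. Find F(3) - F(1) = 3*sqrt(2)*(5*sin(pi/4 + 3) - sin(pi/4 + 1))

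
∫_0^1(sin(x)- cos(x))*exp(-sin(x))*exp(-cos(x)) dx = -exp(-1) + exp(-sin(1) - cos(1))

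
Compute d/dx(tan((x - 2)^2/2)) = x*tan(x^2/2 - 2*x + 2)^2 + x - 2*tan(x^2/2 - 2*x + 2)^2 - 2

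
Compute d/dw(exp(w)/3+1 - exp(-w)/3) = (exp(2*w) + 1)*exp(-w)/3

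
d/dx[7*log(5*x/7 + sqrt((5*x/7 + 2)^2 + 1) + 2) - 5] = (175*x + 35*sqrt(25*x^2 + 140*x + 245) + 490)/(25*x^2 + 5*x*sqrt(25*x^2 + 140*x + 245) + 140*x + 14*sqrt(25*x^2 + 140*x + 245) + 245)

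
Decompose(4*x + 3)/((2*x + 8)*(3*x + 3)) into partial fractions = 13/(18*(x + 4)) - 1/(18*(x + 1))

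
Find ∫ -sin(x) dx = cos(x) + C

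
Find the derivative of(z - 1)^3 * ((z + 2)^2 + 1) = 5*z^4 + 4*z^3 - 12*z^2 - 8*z + 11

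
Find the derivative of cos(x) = -sin(x)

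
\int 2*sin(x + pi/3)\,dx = -2*cos(x + pi/3) + C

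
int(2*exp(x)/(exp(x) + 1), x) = 2*log(exp(x) + 1) + C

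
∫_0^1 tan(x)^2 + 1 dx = tan(1)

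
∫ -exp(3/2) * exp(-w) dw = exp(3/2 - w) + C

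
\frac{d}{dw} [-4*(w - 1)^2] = 8 - 8*w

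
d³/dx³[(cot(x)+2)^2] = -24*cot(x)^5 - 24*cot(x)^4 - 40*cot(x)^3 - 32*cot(x)^2 - 16*cot(x) - 8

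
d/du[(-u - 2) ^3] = -3*u^2 - 12*u - 12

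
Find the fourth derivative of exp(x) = exp(x)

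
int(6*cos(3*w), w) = 2*sin(3*w) + C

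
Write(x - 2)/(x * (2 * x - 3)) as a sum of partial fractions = -1/(3*(2*x - 3)) + 2/(3*x)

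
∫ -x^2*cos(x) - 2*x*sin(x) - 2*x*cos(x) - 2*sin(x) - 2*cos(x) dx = (-(x + 1)^2 - 1)*sin(x) + C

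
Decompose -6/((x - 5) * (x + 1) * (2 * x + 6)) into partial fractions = -3/(16*(x + 3)) + 1/(4*(x + 1)) - 1/(16*(x - 5))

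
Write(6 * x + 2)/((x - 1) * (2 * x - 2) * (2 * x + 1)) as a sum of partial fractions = -2/(9*(2*x + 1)) + 1/(9*(x - 1)) + 4/(3*(x - 1)^2)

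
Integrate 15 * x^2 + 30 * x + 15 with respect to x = 5*x^3 + 15*x^2 + 15*x + C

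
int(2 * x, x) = x^2 + C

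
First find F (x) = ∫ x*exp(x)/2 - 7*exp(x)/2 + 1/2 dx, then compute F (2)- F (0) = 5 - 3*exp(2)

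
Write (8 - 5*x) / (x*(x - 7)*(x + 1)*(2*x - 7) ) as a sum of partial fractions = 76/(441*(2*x - 7)) - 13/(72*(x + 1)) - 27/(392*(x - 7)) + 8/(49*x)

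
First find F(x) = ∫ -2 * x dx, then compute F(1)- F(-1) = 0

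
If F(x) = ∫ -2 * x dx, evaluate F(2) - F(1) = -3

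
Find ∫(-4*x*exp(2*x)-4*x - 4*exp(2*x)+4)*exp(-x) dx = -8*x*sinh(x) + C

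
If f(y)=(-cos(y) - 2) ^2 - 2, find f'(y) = -2*(cos(y) + 2)*sin(y)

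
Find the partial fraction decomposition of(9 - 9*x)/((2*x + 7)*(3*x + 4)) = 63/(13*(3*x + 4)) - 81/(13*(2*x + 7))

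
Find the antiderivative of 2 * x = x^2 + C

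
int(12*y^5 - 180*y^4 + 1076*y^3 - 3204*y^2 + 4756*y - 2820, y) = 2*y^6 - 36*y^5 + 269*y^4 - 1068*y^3 + 2378*y^2 - 2820*y + C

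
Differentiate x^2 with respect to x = 2*x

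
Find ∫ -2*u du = -u^2 + C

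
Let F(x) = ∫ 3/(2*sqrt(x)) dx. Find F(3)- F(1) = -3 + 3*sqrt(3)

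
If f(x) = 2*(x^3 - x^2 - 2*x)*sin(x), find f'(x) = 2*x^3*cos(x) + 6*x^2*sin(x) - 2*x^2*cos(x) - 4*x*sin(x) - 4*x*cos(x) - 4*sin(x)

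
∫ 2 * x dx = x^2 + C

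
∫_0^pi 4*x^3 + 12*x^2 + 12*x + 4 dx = -1 + (1 + pi)^4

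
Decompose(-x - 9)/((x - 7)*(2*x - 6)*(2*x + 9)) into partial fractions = -3/(115*(2*x + 9)) + 1/(10*(x - 3)) - 2/(23*(x - 7))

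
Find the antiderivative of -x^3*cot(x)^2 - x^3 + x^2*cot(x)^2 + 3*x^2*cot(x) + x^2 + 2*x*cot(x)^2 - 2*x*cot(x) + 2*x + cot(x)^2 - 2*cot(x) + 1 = (x^3 - x^2 - 2*x - 1)*cot(x) + C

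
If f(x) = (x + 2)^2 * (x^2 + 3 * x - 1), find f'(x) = 4*x^3 + 21*x^2 + 30*x + 8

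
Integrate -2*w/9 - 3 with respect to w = -w^2/9 - 3*w + C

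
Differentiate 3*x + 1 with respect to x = 3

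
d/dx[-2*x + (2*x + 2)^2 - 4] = 8*x + 6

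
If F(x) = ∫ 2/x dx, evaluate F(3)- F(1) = -4*log(2) + 2*log(12)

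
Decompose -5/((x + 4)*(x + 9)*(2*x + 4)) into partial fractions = -1/(14*(x + 9)) + 1/(4*(x + 4)) - 5/(28*(x + 2))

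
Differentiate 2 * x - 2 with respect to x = 2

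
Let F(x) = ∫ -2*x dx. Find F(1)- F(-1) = 0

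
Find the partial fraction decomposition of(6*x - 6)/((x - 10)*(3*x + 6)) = 1/(2*(x + 2)) + 3/(2*(x - 10))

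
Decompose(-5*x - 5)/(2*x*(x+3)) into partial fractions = -5/(3*(x + 3)) - 5/(6*x)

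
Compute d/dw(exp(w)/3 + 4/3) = exp(w)/3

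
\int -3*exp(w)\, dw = -3*exp(w) + C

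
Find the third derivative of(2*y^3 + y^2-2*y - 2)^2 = 480*y^3 + 240*y^2 - 168*y - 72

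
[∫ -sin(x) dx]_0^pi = -2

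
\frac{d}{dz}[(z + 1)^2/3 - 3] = 2*z/3 + 2/3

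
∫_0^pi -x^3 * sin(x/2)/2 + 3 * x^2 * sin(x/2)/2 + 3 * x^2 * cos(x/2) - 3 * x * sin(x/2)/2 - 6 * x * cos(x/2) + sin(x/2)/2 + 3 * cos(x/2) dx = 1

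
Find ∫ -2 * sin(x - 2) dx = 2*cos(x - 2) + C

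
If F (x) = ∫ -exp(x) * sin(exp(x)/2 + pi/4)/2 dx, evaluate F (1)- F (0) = cos(pi/4 + E/2) - cos((2 + pi)/4)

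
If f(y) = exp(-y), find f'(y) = -exp(-y)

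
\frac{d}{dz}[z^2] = 2*z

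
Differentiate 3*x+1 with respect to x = 3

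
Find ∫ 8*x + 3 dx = 4*x^2 + 3*x + C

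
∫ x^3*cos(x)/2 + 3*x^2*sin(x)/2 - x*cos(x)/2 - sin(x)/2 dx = x*(x^2 - 1)*sin(x)/2 + C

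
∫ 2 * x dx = x^2 + C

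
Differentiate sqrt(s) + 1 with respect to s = 1/(2*sqrt(s))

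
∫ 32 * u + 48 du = 16*u^2 + 48*u + C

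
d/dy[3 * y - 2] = 3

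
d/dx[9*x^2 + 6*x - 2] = 18*x + 6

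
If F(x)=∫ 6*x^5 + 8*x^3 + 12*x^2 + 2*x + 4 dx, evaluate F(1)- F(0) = 12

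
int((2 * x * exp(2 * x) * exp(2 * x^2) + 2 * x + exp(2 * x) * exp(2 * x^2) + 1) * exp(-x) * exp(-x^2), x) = 2*sinh(x*(x + 1)) + C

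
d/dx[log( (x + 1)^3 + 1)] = (3*x^2 + 6*x + 3)/(x^3 + 3*x^2 + 3*x + 2)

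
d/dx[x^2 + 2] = 2*x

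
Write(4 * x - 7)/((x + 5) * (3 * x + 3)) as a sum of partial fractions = 9/(4*(x + 5)) - 11/(12*(x + 1))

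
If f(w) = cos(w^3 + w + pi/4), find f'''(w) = 27*w^6*sin(w^3 + w + pi/4) + 27*w^4*sin(w^3 + w + pi/4) - 54*w^3*cos(w^3 + w + pi/4) + 9*w^2*sin(w^3 + w + pi/4) - 18*w*cos(w^3 + w + pi/4) - 5*sin(w^3 + w + pi/4)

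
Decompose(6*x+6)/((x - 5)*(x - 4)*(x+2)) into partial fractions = -1/(7*(x + 2)) - 5/(x - 4) + 36/(7*(x - 5))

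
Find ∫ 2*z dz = z^2 + C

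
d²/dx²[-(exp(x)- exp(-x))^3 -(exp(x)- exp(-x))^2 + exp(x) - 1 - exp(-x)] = (-9*exp(6*x) - 4*exp(5*x) + 4*exp(4*x) - 4*exp(2*x) - 4*exp(x) + 9)*exp(-3*x)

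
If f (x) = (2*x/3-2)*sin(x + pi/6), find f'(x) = 2*x*cos(x + pi/6)/3 + 2*sin(x + pi/6)/3 - 2*cos(x + pi/6)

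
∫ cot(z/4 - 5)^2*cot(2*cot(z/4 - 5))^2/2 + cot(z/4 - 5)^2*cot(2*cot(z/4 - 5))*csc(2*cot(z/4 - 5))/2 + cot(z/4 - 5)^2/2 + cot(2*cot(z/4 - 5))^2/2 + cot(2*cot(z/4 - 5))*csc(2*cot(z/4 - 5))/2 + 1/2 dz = 1/tan(1/tan(z/4 - 5)) + C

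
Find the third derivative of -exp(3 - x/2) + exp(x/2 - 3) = (exp(x - 6) + 1)*exp(3 - x/2)/8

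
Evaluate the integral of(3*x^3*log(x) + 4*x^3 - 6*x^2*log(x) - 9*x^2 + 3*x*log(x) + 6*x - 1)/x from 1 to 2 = log(2) + 1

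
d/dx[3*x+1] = 3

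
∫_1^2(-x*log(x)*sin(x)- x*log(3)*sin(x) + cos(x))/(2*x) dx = log(6)*cos(2)/2 - log(3)*cos(1)/2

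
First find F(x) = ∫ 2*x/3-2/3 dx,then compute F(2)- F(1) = 1/3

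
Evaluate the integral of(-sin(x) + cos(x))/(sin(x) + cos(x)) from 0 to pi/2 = 0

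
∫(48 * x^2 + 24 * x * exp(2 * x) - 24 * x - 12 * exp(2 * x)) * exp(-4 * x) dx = 12*x*(-x - exp(2*x))*exp(-4*x) + C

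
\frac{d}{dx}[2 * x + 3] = 2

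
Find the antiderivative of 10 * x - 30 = 5*x^2 - 30*x + C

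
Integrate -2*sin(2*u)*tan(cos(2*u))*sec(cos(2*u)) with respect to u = sec(cos(2*u)) + C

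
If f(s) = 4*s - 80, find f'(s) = 4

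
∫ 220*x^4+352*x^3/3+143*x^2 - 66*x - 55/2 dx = 44*x^5 + 88*x^4/3 + 143*x^3/3 - 33*x^2 - 55*x/2 + C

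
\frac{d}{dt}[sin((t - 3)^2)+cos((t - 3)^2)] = -2*t*sin(t^2 - 6*t + 9) + 2*t*cos(t^2 - 6*t + 9) + 6*sin(t^2 - 6*t + 9) - 6*cos(t^2 - 6*t + 9)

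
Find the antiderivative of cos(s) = sin(s) + C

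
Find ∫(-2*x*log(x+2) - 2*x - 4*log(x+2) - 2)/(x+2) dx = -2*(x + 1)*log(x + 2) + C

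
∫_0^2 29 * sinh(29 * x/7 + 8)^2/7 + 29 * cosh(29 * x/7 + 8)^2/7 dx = -sinh(8)*cosh(8) + sinh(228/7)/2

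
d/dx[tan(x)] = cos(x)^(-2)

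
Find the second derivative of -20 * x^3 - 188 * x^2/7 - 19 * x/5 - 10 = -120*x - 376/7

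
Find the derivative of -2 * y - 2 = -2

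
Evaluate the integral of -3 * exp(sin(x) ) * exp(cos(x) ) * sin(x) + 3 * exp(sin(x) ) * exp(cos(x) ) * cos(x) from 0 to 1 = -3*E + 3*exp(cos(1) + sin(1))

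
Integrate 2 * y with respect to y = y^2 + C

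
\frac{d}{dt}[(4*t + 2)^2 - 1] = 32*t + 16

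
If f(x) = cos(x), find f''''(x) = cos(x)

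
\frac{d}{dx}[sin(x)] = cos(x)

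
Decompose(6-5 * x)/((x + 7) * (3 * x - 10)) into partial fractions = -32/(31*(3*x - 10)) - 41/(31*(x + 7))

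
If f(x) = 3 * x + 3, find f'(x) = 3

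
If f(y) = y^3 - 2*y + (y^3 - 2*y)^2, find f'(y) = 6*y^5 - 16*y^3 + 3*y^2 + 8*y - 2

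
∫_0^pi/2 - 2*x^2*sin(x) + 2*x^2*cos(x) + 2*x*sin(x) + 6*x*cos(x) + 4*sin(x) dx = pi + pi^2/2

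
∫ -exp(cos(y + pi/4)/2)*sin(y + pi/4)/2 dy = exp(cos(y + pi/4)/2) + C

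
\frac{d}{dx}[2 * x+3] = 2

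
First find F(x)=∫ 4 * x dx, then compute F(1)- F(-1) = 0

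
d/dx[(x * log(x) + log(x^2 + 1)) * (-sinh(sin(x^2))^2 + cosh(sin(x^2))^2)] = (x^2*log(x) + x^2 + 2*x + log(x) + 1)/(x^2 + 1)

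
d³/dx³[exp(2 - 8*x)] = -512*exp(2 - 8*x)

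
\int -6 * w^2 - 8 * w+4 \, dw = -2*w^3 - 4*w^2 + 4*w + C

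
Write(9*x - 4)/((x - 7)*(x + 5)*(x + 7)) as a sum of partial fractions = -67/(28*(x + 7)) + 49/(24*(x + 5)) + 59/(168*(x - 7))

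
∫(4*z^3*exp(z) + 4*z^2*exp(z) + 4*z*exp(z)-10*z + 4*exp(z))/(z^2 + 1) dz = 4*z*exp(z) - 5*log(z^2 + 1) + C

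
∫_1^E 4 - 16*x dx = (-4 + 4*E)*(-2*E - 1)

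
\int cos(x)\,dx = sin(x) + C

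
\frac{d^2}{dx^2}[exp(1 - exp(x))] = (exp(2*x) - exp(x))*exp(1 - exp(x))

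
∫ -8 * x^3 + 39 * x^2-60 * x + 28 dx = -2*x^4 + 13*x^3 - 30*x^2 + 28*x + C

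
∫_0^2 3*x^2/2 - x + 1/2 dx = 3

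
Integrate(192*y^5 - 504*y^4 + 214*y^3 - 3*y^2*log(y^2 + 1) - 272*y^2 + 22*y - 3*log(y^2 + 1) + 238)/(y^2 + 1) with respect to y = y*(48*y^3 - 168*y^2 + 11*y - 3*log(y^2 + 1) + 238) + C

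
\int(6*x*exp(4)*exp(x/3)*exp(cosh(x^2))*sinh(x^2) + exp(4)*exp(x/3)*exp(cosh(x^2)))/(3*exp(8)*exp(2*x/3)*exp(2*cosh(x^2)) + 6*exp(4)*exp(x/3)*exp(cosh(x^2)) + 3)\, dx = exp(x/3 + cosh(x^2) + 4)/(exp(x/3 + cosh(x^2) + 4) + 1) + C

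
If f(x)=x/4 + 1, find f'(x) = 1/4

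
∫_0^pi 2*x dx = pi^2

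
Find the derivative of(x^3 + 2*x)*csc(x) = (-x^3*cos(x)/sin(x) + 3*x^2 - 2*x*cos(x)/sin(x) + 2)/sin(x)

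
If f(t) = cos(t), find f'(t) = -sin(t)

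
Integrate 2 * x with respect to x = x^2 + C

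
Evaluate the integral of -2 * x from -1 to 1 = 0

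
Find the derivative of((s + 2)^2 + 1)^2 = 4*s^3 + 24*s^2 + 52*s + 40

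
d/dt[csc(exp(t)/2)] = -exp(t)*cot(exp(t)/2)*csc(exp(t)/2)/2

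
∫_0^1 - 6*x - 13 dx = -16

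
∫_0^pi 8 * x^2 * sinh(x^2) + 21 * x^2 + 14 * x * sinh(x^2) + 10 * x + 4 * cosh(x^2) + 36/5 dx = -7 + 36*pi/5 + 5*pi^2 + 7*pi^3 + (7 + 4*pi)*cosh(pi^2)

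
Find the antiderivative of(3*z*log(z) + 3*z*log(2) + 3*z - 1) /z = (3*z - 1)*log(2*z) + C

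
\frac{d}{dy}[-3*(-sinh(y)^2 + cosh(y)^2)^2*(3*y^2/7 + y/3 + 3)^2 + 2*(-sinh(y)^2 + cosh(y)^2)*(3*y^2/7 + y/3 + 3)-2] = -108*y^3/49 - 18*y^2/7 - 302*y/21 - 16/3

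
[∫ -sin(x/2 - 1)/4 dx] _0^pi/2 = -cos(1)/2 + sin(pi/4 + 1)/2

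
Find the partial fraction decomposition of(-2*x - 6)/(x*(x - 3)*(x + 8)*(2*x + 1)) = -8/(21*(2*x + 1)) - 1/(132*(x + 8)) - 4/(77*(x - 3)) + 1/(4*x)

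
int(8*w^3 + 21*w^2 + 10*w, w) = 2*w^4 + 7*w^3 + 5*w^2 + C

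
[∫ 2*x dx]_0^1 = 1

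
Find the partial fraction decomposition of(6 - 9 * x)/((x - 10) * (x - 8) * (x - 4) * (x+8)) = -13/(576*(x + 8)) - 5/(48*(x - 4)) + 33/(64*(x - 8)) - 7/(18*(x - 10))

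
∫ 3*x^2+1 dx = x^3 + x + C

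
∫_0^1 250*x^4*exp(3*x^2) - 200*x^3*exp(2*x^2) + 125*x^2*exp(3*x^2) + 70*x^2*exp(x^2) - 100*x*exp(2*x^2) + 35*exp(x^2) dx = -50*exp(2) + 35*E + 125*exp(3)/3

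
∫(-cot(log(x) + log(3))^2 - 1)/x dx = cot(log(3*x)) + C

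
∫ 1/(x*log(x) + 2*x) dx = log(3*log(x) + 6) + C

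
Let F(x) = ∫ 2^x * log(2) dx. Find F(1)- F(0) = 1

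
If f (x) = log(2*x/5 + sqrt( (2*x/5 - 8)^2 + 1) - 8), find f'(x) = (4*x + 2*sqrt(4*x^2 - 160*x + 1625) - 80)/(4*x^2 + 2*x*sqrt(4*x^2 - 160*x + 1625) - 160*x - 40*sqrt(4*x^2 - 160*x + 1625) + 1625)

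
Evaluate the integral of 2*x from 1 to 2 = 3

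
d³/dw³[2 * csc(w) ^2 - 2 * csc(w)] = 2*(-1 + 8/sin(w) + 6/sin(w)^2 - 24/sin(w)^3)*cos(w)/sin(w)^2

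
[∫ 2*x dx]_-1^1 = 0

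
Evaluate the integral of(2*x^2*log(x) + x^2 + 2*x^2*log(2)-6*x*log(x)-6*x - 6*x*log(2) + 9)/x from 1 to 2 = -2*log(2)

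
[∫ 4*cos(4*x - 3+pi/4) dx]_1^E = -sin(pi/4 + 1) + sin(-3 + pi/4 + 4*E)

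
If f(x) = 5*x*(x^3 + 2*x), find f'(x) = 20*x^3 + 20*x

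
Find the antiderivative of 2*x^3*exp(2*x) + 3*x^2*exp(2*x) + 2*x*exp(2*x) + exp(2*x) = x*(x^2 + 1)*exp(2*x) + C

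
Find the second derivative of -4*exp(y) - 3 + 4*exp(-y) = (4 - 4*exp(2*y))*exp(-y)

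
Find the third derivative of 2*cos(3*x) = 54*sin(3*x)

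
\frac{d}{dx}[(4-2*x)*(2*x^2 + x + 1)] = -12*x^2 + 12*x + 2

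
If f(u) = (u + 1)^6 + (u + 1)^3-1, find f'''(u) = 120*u^3 + 360*u^2 + 360*u + 126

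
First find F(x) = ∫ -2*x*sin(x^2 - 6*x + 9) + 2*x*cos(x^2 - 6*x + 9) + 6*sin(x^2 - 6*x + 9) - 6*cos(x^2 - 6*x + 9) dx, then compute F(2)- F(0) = -sin(9) + cos(1) + sin(1) - cos(9)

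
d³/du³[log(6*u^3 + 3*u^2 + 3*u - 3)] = (48*u^6 + 48*u^5 + 184*u^3 + 102*u^2 + 30*u + 20)/(8*u^9 + 12*u^8 + 18*u^7 + u^6 - 3*u^5 - 12*u^4 + u^3 + 3*u - 1)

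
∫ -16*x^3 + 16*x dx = -4*x^4 + 8*x^2 + C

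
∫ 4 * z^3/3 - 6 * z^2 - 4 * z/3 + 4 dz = z^4/3 - 2*z^3 - 2*z^2/3 + 4*z + C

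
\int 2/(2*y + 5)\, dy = log(2*y + 5) + C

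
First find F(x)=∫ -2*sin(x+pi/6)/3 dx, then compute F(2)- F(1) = 2*cos(pi/6 + 2)/3 - 2*cos(pi/6 + 1)/3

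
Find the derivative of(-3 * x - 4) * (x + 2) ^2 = -9*x^2 - 32*x - 28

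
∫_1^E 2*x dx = -1 + exp(2)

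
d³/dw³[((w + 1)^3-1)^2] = 120*w^3 + 360*w^2 + 360*w + 108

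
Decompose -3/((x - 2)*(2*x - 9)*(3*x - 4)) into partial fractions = -27/(38*(3*x - 4)) - 12/(95*(2*x - 9)) + 3/(10*(x - 2))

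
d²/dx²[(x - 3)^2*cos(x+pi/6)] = -x^2*cos(x + pi/6) - 4*x*sin(x + pi/6) + 6*x*cos(x + pi/6) + 12*sin(x + pi/6) - 7*cos(x + pi/6)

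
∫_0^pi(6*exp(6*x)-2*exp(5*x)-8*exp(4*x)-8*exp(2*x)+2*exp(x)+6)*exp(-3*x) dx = -(-exp(-pi) + exp(pi))^2 - 2*exp(pi) + 2*exp(-pi) + 2*(-exp(-pi) + exp(pi))^3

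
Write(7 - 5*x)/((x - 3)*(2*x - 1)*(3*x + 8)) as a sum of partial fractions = 183/(323*(3*x + 8)) - 18/(95*(2*x - 1)) - 8/(85*(x - 3))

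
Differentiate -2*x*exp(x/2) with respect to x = -x*exp(x/2) - 2*exp(x/2)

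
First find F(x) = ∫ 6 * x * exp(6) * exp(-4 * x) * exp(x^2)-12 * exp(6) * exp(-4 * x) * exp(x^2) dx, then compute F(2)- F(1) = -3*exp(3) + 3*exp(2)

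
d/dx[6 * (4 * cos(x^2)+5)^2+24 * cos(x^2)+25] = -48*x*(8*cos(x^2) + 11)*sin(x^2)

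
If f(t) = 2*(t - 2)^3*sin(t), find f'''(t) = -2*t^3*cos(t) - 18*t^2*sin(t) + 12*t^2*cos(t) + 72*t*sin(t) + 12*t*cos(t) - 60*sin(t) - 56*cos(t)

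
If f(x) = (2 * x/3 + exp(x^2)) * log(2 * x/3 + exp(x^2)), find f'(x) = 2*x*exp(x^2)*log(2*x/3 + exp(x^2)) + 2*x*exp(x^2) + 2*log(2*x/3 + exp(x^2))/3 + 2/3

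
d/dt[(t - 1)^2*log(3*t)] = (2*t^2*log(t) + t^2 + 2*t^2*log(3) - 2*t*log(t) - 2*t*log(3) - 2*t + 1)/t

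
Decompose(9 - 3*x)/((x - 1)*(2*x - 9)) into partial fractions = -9/(7*(2*x - 9)) - 6/(7*(x - 1))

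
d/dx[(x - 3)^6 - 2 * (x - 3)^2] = 6*x^5 - 90*x^4 + 540*x^3 - 1620*x^2 + 2426*x - 1446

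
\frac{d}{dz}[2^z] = 2^z*log(2)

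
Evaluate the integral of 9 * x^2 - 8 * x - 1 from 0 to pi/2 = -2 + (-1 + pi/2)^2*(2 + 3*pi/2)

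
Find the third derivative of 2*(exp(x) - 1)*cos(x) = -4*sqrt(2)*exp(x)*sin(x + pi/4) - 2*sin(x)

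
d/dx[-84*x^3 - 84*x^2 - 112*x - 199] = -252*x^2 - 168*x - 112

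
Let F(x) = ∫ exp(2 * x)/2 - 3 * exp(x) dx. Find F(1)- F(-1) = -(-3 + exp(-1)/2)^2 + (-3 + E/2)^2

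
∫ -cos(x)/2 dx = -sin(x)/2 + C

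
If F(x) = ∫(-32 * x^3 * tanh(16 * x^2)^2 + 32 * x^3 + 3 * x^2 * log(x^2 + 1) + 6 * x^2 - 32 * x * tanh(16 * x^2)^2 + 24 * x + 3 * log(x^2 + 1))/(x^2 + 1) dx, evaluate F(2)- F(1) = -tanh(16) + log(2) + tanh(64) + 2*log(5)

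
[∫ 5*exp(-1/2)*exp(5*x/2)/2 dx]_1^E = -exp(2) + exp(-1/2 + 5*E/2)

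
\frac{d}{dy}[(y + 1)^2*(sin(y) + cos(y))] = -y^2*sin(y) + y^2*cos(y) + 4*y*cos(y) + sin(y) + 3*cos(y)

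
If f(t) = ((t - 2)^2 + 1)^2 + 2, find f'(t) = 4*t^3 - 24*t^2 + 52*t - 40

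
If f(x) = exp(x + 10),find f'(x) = exp(x + 10)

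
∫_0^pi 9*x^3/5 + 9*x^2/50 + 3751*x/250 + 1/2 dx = -5 + 3*pi/10 + 9*pi^2/2 + (pi/10 + 5 + 3*pi^2/2)^2/5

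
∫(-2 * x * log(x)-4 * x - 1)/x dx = -(2*x + 1)*(log(x) + 1) + C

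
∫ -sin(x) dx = cos(x) + C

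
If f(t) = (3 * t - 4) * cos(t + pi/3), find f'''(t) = 3*t*sin(t + pi/3) - 4*sin(t + pi/3) - 9*cos(t + pi/3)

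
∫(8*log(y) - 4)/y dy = (2*log(y) - 1)^2 + C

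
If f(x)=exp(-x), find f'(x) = -exp(-x)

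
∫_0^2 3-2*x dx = 2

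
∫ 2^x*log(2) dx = 2^x + C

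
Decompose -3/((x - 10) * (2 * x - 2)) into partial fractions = 1/(6*(x - 1)) - 1/(6*(x - 10))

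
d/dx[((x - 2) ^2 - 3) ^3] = 6*x^5 - 60*x^4 + 204*x^3 - 264*x^2 + 102*x - 12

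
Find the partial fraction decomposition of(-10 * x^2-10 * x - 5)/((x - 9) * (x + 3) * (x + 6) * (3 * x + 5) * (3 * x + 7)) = -975/(1496*(3*x + 7)) + 435/(3328*(3*x + 5)) - 61/(1287*(x + 6)) + 65/(288*(x + 3)) - 181/(39168*(x - 9))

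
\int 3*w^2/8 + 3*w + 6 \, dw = w^3/8 + 3*w^2/2 + 6*w + C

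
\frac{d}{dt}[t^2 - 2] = 2*t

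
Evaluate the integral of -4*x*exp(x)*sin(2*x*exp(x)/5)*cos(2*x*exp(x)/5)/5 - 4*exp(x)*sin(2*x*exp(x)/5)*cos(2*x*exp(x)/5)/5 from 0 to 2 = -sin(4*exp(2)/5)^2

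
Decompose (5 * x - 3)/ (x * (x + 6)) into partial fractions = 11/(2*(x + 6)) - 1/(2*x)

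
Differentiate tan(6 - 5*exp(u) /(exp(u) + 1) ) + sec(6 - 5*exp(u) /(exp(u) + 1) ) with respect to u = (-5*exp(u)*tan(6 - 5*exp(u)/(exp(u) + 1))^2 - 5*exp(u)*tan(6 - 5*exp(u)/(exp(u) + 1))*sec(6 - 5*exp(u)/(exp(u) + 1)) - 5*exp(u))/(exp(2*u) + 2*exp(u) + 1)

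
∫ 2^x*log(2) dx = 2^x + C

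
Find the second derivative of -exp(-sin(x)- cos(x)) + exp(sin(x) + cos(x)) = (-sqrt(2)*exp(2*sin(x) + 2*cos(x))*sin(x + pi/4) - exp(2*sin(x))*exp(2*cos(x))*sin(2*x) + exp(2*sin(x))*exp(2*cos(x)) + sin(2*x) - sqrt(2)*sin(x + pi/4) - 1)*exp(-sqrt(2)*sin(x + pi/4))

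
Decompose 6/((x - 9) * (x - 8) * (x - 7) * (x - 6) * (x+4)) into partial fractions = 1/(2860*(x + 4)) - 1/(10*(x - 6)) + 3/(11*(x - 7)) - 1/(4*(x - 8)) + 1/(13*(x - 9))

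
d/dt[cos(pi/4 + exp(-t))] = exp(-t)*sin(pi/4 + exp(-t))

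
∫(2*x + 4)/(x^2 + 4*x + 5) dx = log((x + 2)^2 + 1) + C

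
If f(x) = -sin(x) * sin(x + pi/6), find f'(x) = -sin(2*x + pi/6)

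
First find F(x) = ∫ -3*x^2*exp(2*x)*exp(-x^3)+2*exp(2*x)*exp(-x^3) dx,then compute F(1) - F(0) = -1 + E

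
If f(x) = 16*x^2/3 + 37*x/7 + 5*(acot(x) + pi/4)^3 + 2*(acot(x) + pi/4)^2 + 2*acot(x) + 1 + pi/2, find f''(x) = (256*x^4 + 512*x^2 + 720*x*acot(x)^2 + 192*x*acot(x) + 360*pi*x*acot(x) + 96*x + 48*pi*x + 45*pi^2*x + 720*acot(x) + 352 + 180*pi)/(24*x^4 + 48*x^2 + 24)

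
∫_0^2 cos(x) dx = sin(2)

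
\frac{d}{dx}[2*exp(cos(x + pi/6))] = -2*exp(cos(x + pi/6))*sin(x + pi/6)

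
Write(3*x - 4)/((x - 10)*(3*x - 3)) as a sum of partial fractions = 1/(27*(x - 1)) + 26/(27*(x - 10))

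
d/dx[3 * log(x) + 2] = 3/x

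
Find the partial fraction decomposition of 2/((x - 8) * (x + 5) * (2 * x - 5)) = -8/(165*(2*x - 5)) + 2/(195*(x + 5)) + 2/(143*(x - 8))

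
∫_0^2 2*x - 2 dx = 0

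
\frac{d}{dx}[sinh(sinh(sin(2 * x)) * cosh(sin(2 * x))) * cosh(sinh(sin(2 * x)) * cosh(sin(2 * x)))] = (cosh(2*sin(2*x) - sinh(2*sin(2*x))) + cosh(2*sin(2*x) + sinh(2*sin(2*x))))*cos(2*x)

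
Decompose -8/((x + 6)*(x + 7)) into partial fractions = 8/(x + 7) - 8/(x + 6)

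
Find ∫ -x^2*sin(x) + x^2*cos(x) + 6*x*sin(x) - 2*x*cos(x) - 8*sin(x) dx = sqrt(2)*(x - 2)^2*sin(x + pi/4) + C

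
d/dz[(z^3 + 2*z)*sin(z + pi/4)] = z^3*cos(z + pi/4) + 3*z^2*sin(z + pi/4) + 2*z*cos(z + pi/4) + 2*sin(z + pi/4)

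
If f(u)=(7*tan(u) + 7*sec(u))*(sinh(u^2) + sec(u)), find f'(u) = 14*u*tan(u)*cosh(u^2) + 14*u*cosh(u^2)/cos(u) + 7*sin(u)*sinh(u^2)/cos(u)^2 + 14*sin(u)/cos(u)^3 - 7/cos(u) + 7*sinh(u^2)/cos(u)^2 + 14/cos(u)^3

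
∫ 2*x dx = x^2 + C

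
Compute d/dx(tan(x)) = cos(x)^(-2)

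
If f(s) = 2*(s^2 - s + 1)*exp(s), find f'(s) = 2*s^2*exp(s) + 2*s*exp(s)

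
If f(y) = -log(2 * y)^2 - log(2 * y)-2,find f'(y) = (-2*log(y) - 2*log(2) - 1)/y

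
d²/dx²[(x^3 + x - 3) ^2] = 30*x^4 + 24*x^2 - 36*x + 2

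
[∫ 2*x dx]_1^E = -1 + exp(2)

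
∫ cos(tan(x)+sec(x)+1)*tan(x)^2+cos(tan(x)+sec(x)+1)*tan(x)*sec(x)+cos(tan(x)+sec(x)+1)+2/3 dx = 2*x/3 + sin(tan(x) + sec(x) + 1) + C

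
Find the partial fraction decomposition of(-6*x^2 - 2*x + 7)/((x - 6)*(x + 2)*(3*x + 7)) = -189/(25*(3*x + 7)) + 13/(8*(x + 2)) - 221/(200*(x - 6))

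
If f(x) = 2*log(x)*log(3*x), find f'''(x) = (8*log(x) - 12 + 4*log(3))/x^3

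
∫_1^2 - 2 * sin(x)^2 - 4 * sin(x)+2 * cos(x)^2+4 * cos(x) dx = -(cos(1) + sin(1) + 2)^2 + (cos(2) + sin(2) + 2)^2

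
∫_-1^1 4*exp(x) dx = -4*exp(-1) + 4*E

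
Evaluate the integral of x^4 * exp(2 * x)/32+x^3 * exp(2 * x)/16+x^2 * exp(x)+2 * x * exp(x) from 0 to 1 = exp(2)/64 + E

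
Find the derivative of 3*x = 3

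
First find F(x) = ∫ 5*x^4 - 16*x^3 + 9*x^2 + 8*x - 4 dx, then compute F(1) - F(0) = 0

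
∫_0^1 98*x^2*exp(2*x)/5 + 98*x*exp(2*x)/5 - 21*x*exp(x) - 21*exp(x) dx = -21*E + 49*exp(2)/5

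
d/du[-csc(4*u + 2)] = 4*cot(4*u + 2)*csc(4*u + 2)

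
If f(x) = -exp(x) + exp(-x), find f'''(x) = (-exp(2*x) - 1)*exp(-x)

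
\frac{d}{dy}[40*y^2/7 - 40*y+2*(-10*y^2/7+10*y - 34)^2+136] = 800*y^3/49 - 1200*y^2/7 + 800*y - 1400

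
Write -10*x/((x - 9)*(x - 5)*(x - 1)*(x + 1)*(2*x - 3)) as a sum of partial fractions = -16/(35*(2*x - 3)) + 1/(60*(x + 1)) + 5/(32*(x - 1)) + 25/(336*(x - 5)) - 3/(160*(x - 9))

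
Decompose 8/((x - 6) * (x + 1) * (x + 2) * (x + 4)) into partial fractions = -2/(15*(x + 4)) + 1/(2*(x + 2)) - 8/(21*(x + 1)) + 1/(70*(x - 6))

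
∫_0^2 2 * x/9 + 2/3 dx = 16/9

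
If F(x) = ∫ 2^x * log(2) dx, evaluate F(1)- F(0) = 1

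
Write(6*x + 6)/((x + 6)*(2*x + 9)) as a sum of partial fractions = -14/(2*x + 9) + 10/(x + 6)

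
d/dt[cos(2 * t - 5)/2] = -sin(2*t - 5)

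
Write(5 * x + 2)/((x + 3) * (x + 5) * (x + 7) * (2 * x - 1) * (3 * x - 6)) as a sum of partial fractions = -8/(1155*(2*x - 1)) - 11/(1080*(x + 7)) + 23/(924*(x + 5)) - 13/(840*(x + 3)) + 4/(945*(x - 2))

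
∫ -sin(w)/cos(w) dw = log(cos(w)/2) + C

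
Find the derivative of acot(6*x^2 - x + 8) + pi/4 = (1 - 12*x)/(36*x^4 - 12*x^3 + 97*x^2 - 16*x + 65)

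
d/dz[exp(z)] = exp(z)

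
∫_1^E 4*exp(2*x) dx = -2*E*(E - exp(-1)) + 2*(-exp(-E) + exp(E))*exp(E)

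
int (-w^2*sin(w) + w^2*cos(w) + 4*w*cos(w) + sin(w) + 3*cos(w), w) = sqrt(2)*(w + 1)^2*sin(w + pi/4) + C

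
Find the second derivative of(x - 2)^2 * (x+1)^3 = 20*x^3 - 12*x^2 - 30*x + 2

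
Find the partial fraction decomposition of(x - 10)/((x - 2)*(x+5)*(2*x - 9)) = -22/(95*(2*x - 9)) - 15/(133*(x + 5)) + 8/(35*(x - 2))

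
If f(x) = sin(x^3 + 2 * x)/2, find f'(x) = (3*x^2/2 + 1)*cos(x*(x^2 + 2))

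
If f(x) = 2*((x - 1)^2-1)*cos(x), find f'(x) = -2*x^2*sin(x) + 4*x*sin(x) + 4*x*cos(x) - 4*cos(x)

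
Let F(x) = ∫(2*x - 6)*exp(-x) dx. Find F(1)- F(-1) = -6*E + 2*exp(-1)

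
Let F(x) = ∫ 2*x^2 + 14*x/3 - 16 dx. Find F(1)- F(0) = -13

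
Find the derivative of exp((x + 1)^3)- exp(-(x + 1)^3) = (3*x^2*exp(2*x^3 + 6*x^2 + 6*x + 2) + 3*x^2 + 6*x*exp(2*x^3 + 6*x^2 + 6*x + 2) + 6*x + 3*exp(2*x^3 + 6*x^2 + 6*x + 2) + 3)*exp(-x^3 - 3*x^2 - 3*x - 1)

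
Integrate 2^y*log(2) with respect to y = 2^y + C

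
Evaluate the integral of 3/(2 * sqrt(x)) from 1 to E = -3 + 3*exp(1/2)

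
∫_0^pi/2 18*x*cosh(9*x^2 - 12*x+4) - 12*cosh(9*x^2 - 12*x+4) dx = -sinh(4) + sinh((2 - 3*pi/2)^2)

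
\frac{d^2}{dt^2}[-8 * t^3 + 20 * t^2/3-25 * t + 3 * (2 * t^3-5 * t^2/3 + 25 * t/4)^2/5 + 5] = 72*t^4 - 80*t^3 + 200*t^2 - 123*t + 1445/24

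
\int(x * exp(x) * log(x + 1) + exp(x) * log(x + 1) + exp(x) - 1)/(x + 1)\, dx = (exp(x) - 1)*log(x + 1) + C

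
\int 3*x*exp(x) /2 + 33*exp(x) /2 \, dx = 3*(x + 10)*exp(x)/2 + C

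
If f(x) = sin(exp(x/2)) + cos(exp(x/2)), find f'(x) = sqrt(2)*exp(x/2)*cos(exp(x/2) + pi/4)/2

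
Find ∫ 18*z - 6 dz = 9*z^2 - 6*z + C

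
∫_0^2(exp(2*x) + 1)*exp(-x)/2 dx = -exp(-2)/2 + exp(2)/2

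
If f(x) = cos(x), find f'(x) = -sin(x)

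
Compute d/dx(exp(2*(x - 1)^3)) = 6*x^2*exp(2*x^3 - 6*x^2 + 6*x - 2) - 12*x*exp(2*x^3 - 6*x^2 + 6*x - 2) + 6*exp(2*x^3 - 6*x^2 + 6*x - 2)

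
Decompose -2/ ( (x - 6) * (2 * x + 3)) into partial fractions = 4/(15*(2*x + 3)) - 2/(15*(x - 6))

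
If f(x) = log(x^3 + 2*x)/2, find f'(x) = (3*x^2 + 2)/(2*x^3 + 4*x)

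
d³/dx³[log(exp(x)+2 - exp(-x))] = (-2*exp(5*x) + 12*exp(4*x) + 12*exp(2*x) + 2*exp(x))/(exp(6*x) + 6*exp(5*x) + 9*exp(4*x) - 4*exp(3*x) - 9*exp(2*x) + 6*exp(x) - 1)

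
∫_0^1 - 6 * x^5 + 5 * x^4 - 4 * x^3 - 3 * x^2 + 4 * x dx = 0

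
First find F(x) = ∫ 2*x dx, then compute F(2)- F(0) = 4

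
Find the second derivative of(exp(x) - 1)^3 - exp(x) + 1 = 9*exp(3*x) - 12*exp(2*x) + 2*exp(x)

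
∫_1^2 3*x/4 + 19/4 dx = 47/8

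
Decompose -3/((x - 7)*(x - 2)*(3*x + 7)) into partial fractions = -27/(364*(3*x + 7)) + 3/(65*(x - 2)) - 3/(140*(x - 7))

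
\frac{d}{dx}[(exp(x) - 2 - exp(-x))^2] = (2*exp(4*x) - 4*exp(3*x) - 4*exp(x) - 2)*exp(-2*x)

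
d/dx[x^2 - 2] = 2*x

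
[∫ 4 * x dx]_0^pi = 2*pi^2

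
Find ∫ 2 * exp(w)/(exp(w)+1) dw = 2*log(exp(w) + 1) + C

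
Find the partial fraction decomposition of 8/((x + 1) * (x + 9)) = -1/(x + 9) + 1/(x + 1)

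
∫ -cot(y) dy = log(csc(y)) + C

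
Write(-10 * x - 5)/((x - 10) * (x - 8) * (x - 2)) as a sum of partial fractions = -25/(48*(x - 2)) + 85/(12*(x - 8)) - 105/(16*(x - 10))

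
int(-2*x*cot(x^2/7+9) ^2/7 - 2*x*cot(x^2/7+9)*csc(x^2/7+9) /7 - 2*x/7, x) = cot(x^2/7 + 9) + csc(x^2/7 + 9) + C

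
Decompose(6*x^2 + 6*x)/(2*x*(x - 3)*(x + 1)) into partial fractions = 3/(x - 3)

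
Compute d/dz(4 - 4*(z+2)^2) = -8*z - 16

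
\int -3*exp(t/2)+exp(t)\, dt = (exp(t/2) - 3)^2 + C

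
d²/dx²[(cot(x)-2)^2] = 6*cot(x)^4 - 8*cot(x)^3 + 8*cot(x)^2 - 8*cot(x) + 2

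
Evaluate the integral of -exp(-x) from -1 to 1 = -E + exp(-1)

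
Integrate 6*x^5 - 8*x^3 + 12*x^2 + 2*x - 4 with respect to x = x^6 - 2*x^4 + 4*x^3 + x^2 - 4*x + C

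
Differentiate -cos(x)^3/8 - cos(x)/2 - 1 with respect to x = (7 - 3*sin(x)^2)*sin(x)/8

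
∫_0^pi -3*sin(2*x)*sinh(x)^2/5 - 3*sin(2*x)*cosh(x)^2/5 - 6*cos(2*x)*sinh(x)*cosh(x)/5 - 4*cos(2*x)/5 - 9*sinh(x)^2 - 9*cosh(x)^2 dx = -9*sinh(2*pi)/2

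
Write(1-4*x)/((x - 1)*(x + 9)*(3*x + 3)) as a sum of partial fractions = 37/(240*(x + 9)) - 5/(48*(x + 1)) - 1/(20*(x - 1))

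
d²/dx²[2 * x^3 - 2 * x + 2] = 12*x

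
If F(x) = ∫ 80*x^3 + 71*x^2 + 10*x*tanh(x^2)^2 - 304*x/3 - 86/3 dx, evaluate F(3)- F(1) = -5*tanh(9) + 5*tanh(1) + 5378/3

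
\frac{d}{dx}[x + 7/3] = 1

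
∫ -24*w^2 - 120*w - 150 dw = -8*w^3 - 60*w^2 - 150*w + C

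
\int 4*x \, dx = 2*x^2 + C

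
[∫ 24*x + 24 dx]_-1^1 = 48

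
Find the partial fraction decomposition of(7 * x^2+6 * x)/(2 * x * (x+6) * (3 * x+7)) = -31/(22*(3*x + 7)) + 18/(11*(x + 6))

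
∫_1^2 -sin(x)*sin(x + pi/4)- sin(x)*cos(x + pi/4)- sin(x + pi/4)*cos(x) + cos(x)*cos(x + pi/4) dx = sqrt(2)*(cos(4) - cos(2))/2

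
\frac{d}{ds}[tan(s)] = cos(s)^(-2)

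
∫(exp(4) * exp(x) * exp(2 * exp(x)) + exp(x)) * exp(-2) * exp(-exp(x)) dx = 2*sinh(exp(x) + 2) + C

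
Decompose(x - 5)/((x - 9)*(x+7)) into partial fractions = 3/(4*(x + 7)) + 1/(4*(x - 9))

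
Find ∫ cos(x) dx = sin(x) + C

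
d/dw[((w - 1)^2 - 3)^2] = 4*w^3 - 12*w^2 + 8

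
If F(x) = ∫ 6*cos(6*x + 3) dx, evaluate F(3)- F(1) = -sin(9) + sin(21)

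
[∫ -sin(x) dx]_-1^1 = 0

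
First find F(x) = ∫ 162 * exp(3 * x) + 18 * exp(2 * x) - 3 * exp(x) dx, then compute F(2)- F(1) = -54*exp(3) - 12*exp(2) + 3*E + 9*exp(4) + 54*exp(6)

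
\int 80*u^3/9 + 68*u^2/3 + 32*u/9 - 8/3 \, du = 20*u^4/9 + 68*u^3/9 + 16*u^2/9 - 8*u/3 + C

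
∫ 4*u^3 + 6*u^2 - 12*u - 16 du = u^4 + 2*u^3 - 6*u^2 - 16*u + C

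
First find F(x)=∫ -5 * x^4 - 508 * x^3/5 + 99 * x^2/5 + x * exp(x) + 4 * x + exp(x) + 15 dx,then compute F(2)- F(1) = -1724/5 - E + 2*exp(2)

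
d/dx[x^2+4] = 2*x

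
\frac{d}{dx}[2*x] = 2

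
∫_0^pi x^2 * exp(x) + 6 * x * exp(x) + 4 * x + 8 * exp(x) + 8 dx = -12 + (2 + pi)^2*(2 + exp(pi))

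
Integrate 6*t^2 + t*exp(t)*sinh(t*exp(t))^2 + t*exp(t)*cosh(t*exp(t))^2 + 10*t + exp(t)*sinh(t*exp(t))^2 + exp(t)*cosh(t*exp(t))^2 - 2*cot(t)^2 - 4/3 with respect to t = 2*t^3 + 5*t^2 + 2*t/3 + 2*cot(t) + sinh(2*t*exp(t))/2 + C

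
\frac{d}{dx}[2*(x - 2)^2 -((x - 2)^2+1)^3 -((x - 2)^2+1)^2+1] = -6*x^5 + 60*x^4 - 256*x^3 + 576*x^2 - 678*x + 332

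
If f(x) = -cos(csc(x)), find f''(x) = 2*sin(csc(x))*cot(x)^2*csc(x) + sin(csc(x))*csc(x) + cos(csc(x))*cot(x)^2*csc(x)^2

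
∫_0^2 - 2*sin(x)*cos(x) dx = -1 + cos(2)^2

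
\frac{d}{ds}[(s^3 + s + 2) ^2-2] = 6*s^5 + 8*s^3 + 12*s^2 + 2*s + 4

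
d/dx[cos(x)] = -sin(x)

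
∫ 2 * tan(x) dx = 2*log(sec(x)) + C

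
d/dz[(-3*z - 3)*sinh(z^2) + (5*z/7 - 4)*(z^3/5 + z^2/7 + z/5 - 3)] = 4*z^3/7 - 6*z^2*cosh(z^2) - 513*z^2/245 - 6*z*cosh(z^2) - 6*z/7 - 3*sinh(z^2) - 103/35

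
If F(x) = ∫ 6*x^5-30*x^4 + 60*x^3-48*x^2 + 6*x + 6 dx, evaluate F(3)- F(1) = 96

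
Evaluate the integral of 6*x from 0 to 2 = 12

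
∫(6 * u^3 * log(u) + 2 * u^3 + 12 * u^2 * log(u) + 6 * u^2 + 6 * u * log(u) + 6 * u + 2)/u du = 2*(u + 1)^3*log(u) + C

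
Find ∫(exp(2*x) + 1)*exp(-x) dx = 2*sinh(x) + C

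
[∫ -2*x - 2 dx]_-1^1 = -4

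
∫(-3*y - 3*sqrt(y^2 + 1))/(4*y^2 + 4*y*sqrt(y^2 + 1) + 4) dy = -3*log(y + sqrt(y^2 + 1))/4 + C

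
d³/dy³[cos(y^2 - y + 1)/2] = 4*y^3*sin(y^2 - y + 1) - 6*y^2*sin(y^2 - y + 1) + 3*y*sin(y^2 - y + 1) - 6*y*cos(y^2 - y + 1) - sin(y^2 - y + 1)/2 + 3*cos(y^2 - y + 1)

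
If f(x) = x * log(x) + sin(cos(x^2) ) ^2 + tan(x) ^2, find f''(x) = (-16*x^3*sin(x^2)^2*sin(cos(x^2))^2 + 8*x^3*sin(x^2)^2 - 8*x^3*sin(cos(x^2))*cos(x^2)*cos(cos(x^2)) - 4*x*sin(x^2)*sin(cos(x^2))*cos(cos(x^2)) + 6*x*tan(x)^4 + 8*x*tan(x)^2 + 2*x + 1)/x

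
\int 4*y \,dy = 2*y^2 + C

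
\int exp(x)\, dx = exp(x) + C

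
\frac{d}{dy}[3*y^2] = 6*y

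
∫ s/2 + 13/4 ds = s^2/4 + 13*s/4 + C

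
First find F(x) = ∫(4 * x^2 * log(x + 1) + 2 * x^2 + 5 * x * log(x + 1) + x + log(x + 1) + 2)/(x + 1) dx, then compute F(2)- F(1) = -5*log(2) + 12*log(3)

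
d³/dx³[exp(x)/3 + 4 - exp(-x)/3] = (exp(2*x) + 1)*exp(-x)/3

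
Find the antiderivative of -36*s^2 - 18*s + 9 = -12*s^3 - 9*s^2 + 9*s + C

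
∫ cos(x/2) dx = 2*sin(x/2) + C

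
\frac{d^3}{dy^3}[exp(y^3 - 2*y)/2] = 27*y^6*exp(y^3 - 2*y)/2 - 27*y^4*exp(y^3 - 2*y) + 27*y^3*exp(y^3 - 2*y) + 18*y^2*exp(y^3 - 2*y) - 18*y*exp(y^3 - 2*y) - exp(y^3 - 2*y)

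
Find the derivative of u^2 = 2*u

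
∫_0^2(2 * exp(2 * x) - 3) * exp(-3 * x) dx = -2*exp(-2) + exp(-6) + 1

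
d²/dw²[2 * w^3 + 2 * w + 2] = 12*w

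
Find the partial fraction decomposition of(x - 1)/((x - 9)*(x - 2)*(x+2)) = -3/(44*(x + 2)) - 1/(28*(x - 2)) + 8/(77*(x - 9))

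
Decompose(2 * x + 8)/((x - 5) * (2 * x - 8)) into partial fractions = -8/(x - 4) + 9/(x - 5)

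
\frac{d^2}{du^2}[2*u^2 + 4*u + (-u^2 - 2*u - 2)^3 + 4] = -30*u^4 - 120*u^3 - 216*u^2 - 192*u - 68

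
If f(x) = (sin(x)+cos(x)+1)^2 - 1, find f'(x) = 2*cos(2*x) + 2*sqrt(2)*cos(x + pi/4)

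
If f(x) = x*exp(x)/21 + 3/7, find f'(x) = x*exp(x)/21 + exp(x)/21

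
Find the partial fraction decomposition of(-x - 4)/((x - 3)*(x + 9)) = -5/(12*(x + 9)) - 7/(12*(x - 3))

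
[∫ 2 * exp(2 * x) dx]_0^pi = -2*exp(pi) - 2 + (1 + exp(pi))^2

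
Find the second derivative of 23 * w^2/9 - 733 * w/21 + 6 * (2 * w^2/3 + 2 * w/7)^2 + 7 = 32*w^2 + 96*w/7 + 2686/441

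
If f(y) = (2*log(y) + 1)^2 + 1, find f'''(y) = (16*log(y) - 16)/y^3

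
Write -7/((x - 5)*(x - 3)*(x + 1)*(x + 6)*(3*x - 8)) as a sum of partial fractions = -81/(286*(3*x - 8)) - 7/(12870*(x + 6)) + 7/(1320*(x + 1)) + 7/(72*(x - 3)) - 1/(132*(x - 5))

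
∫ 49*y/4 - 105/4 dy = 49*y^2/8 - 105*y/4 + C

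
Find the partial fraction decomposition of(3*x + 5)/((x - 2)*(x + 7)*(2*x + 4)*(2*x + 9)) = -34/(325*(2*x + 9)) + 8/(225*(x + 7)) + 1/(200*(x + 2)) + 11/(936*(x - 2))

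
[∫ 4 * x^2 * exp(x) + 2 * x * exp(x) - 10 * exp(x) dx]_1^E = 6*E + 2*(-3*E - 2 + 2*exp(2))*exp(E)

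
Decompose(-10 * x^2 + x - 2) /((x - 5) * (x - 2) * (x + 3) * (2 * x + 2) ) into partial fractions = 19/(32*(x + 3)) - 13/(72*(x + 1)) + 4/(9*(x - 2)) - 247/(288*(x - 5))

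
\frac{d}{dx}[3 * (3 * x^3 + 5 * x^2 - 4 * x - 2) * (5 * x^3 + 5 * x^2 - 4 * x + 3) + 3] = 270*x^5 + 600*x^4 - 84*x^3 - 369*x^2 + 126*x - 12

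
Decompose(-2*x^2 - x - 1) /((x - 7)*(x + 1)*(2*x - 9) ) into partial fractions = 184/(55*(2*x - 9)) - 1/(44*(x + 1)) - 53/(20*(x - 7))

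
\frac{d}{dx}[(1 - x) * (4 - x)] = 2*x - 5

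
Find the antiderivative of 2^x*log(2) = 2^x + C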